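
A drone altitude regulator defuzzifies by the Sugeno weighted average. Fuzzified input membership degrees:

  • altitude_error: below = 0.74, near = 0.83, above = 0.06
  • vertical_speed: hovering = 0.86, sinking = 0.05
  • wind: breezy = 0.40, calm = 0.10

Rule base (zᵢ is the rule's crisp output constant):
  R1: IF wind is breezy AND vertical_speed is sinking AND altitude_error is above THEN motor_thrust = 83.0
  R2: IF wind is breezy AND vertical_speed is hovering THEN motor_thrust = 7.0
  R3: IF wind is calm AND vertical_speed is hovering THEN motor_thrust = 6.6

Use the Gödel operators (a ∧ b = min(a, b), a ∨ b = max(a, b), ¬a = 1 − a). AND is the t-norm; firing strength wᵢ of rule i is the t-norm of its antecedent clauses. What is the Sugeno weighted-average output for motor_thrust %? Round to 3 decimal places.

13.836

R1 (z=83.0): breezy=0.40, sinking=0.05, above=0.06; AND[min(a, b)] → w = 0.05
R2 (z=7.0): breezy=0.40, hovering=0.86; AND[min(a, b)] → w = 0.40
R3 (z=6.6): calm=0.10, hovering=0.86; AND[min(a, b)] → w = 0.10
Weighted average = (0.05·83.0 + 0.40·7.0 + 0.10·6.6) / (0.05 + 0.40 + 0.10)
  = 7.6100 / 0.5500 = 13.836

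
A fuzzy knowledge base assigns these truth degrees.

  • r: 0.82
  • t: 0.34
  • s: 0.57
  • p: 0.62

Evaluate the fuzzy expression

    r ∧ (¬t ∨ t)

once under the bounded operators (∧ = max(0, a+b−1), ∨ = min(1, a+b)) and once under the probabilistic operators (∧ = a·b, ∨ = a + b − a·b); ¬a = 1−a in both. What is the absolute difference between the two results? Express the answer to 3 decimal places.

0.184

Under bounded:
  ¬t = 1 − 0.34 = 0.66
  ¬t ∨ t = min(1, a+b) on (0.66, 0.34) = 1.00
  r ∧ (¬t ∨ t) = max(0, a+b−1) on (0.82, 1.00) = 0.82
  → value = 0.8200
Under probabilistic:
  ¬t = 1 − 0.3400 = 0.6600
  ¬t ∨ t = a + b − a·b on (0.6600, 0.3400) = 0.7756
  r ∧ (¬t ∨ t) = a·b on (0.8200, 0.7756) = 0.6360
  → value = 0.6360
|0.8200 − 0.6360| = 0.184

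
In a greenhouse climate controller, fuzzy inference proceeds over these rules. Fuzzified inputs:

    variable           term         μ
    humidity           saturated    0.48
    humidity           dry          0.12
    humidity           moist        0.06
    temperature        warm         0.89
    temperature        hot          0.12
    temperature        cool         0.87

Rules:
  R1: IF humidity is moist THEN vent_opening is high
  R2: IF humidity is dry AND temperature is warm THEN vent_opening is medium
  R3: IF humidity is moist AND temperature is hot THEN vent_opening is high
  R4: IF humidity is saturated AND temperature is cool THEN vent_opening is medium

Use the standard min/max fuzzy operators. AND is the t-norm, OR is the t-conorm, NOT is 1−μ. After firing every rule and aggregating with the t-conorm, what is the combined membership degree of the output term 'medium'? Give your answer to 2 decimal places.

0.48

R1: moist=0.06 → w = 0.06
R2: dry=0.12, warm=0.89; AND[min(a, b)] → w = 0.12
R3: moist=0.06, hot=0.12; AND[min(a, b)] → w = 0.06
R4: saturated=0.48, cool=0.87; AND[min(a, b)] → w = 0.48
Rules with consequent 'medium': {R2, R4} → strengths 0.12, 0.48
Aggregate via t-conorm [max(a, b)]: 0.48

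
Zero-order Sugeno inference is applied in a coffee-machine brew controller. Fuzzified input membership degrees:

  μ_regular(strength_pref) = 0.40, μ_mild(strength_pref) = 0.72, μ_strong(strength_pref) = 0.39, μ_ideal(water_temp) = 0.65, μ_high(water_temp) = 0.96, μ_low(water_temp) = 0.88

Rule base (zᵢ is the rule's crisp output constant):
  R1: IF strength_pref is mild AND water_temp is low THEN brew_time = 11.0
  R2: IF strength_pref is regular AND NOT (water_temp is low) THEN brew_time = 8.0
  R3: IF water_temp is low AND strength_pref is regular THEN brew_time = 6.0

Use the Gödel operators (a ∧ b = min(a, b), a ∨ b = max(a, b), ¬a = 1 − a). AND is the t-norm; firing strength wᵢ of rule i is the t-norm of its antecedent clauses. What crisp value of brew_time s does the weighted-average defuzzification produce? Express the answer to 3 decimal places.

R1 (z=11.0): mild=0.72, low=0.88; AND[min(a, b)] → w = 0.72
R2 (z=8.0): regular=0.40, ¬low=1−0.88=0.12; AND[min(a, b)] → w = 0.12
R3 (z=6.0): low=0.88, regular=0.40; AND[min(a, b)] → w = 0.40
Weighted average = (0.72·11.0 + 0.12·8.0 + 0.40·6.0) / (0.72 + 0.12 + 0.40)
  = 11.2800 / 1.2400 = 9.097

9.097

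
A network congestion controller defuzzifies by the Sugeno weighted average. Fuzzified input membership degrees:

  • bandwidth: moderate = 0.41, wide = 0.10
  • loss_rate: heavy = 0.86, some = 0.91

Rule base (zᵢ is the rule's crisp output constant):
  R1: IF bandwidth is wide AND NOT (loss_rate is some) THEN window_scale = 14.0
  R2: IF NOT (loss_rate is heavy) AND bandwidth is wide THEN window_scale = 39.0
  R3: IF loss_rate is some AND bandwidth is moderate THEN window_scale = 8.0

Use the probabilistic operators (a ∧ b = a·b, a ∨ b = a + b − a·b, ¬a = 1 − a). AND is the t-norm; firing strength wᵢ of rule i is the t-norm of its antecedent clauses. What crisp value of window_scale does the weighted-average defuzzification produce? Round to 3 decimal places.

R1 (z=14.0): wide=0.10, ¬some=1−0.91=0.09; AND[a·b] → w = 0.0090
R2 (z=39.0): ¬heavy=1−0.86=0.14, wide=0.10; AND[a·b] → w = 0.0140
R3 (z=8.0): some=0.91, moderate=0.41; AND[a·b] → w = 0.3731
Weighted average = (0.0090·14.0 + 0.0140·39.0 + 0.3731·8.0) / (0.0090 + 0.0140 + 0.3731)
  = 3.6568 / 0.3961 = 9.232

9.232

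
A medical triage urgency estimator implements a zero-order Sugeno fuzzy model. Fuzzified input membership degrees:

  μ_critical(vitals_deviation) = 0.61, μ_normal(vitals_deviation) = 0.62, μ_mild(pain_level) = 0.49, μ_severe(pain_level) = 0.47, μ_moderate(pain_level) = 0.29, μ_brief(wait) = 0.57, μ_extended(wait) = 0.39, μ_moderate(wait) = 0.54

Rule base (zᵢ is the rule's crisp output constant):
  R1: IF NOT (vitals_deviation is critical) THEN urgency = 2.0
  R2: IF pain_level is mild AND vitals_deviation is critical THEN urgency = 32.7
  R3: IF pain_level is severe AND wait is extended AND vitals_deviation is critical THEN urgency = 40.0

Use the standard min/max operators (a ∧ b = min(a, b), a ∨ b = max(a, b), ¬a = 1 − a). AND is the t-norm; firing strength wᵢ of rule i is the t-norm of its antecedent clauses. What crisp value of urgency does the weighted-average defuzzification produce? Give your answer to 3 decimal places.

R1 (z=2.0): ¬critical=1−0.61=0.39 → w = 0.39
R2 (z=32.7): mild=0.49, critical=0.61; AND[min(a, b)] → w = 0.49
R3 (z=40.0): severe=0.47, extended=0.39, critical=0.61; AND[min(a, b)] → w = 0.39
Weighted average = (0.39·2.0 + 0.49·32.7 + 0.39·40.0) / (0.39 + 0.49 + 0.39)
  = 32.4030 / 1.2700 = 25.514

25.514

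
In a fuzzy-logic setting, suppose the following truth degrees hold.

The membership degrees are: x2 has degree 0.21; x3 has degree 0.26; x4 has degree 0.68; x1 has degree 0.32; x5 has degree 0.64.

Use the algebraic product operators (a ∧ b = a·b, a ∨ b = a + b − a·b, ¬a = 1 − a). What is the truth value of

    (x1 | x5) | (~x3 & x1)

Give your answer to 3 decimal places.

x1 | x5 = a + b − a·b on (0.3200, 0.6400) = 0.7552
~x3 = 1 − 0.2600 = 0.7400
~x3 & x1 = a·b on (0.7400, 0.3200) = 0.2368
(x1 | x5) | (~x3 & x1) = a + b − a·b on (0.7552, 0.2368) = 0.8132

0.813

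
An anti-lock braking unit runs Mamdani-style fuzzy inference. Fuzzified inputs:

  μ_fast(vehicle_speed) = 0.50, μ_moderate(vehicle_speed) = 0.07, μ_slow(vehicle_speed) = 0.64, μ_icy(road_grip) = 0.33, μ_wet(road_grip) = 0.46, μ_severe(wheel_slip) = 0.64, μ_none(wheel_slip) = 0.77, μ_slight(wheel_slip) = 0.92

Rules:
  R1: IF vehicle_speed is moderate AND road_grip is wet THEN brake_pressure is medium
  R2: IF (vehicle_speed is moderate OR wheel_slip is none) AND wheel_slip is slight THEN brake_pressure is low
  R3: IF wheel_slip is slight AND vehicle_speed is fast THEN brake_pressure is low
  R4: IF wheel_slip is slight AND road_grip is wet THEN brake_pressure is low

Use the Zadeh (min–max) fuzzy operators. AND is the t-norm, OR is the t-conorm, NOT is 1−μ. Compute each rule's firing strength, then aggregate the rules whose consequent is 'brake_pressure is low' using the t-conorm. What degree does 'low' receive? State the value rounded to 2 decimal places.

0.77

R1: moderate=0.07, wet=0.46; AND[min(a, b)] → w = 0.07
R2: (moderate=0.07 OR none=0.77) = 0.77; AND[min(a, b)] with slight=0.92 → w = 0.77
R3: slight=0.92, fast=0.50; AND[min(a, b)] → w = 0.50
R4: slight=0.92, wet=0.46; AND[min(a, b)] → w = 0.46
Rules with consequent 'low': {R2, R3, R4} → strengths 0.77, 0.50, 0.46
Aggregate via t-conorm [max(a, b)]: 0.77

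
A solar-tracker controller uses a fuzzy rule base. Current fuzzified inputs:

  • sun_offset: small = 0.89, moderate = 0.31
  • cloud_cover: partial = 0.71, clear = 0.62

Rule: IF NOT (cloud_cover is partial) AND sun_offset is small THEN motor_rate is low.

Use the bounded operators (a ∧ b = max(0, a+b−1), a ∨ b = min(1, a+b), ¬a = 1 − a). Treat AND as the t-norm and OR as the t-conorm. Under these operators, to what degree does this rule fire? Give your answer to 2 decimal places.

firing strength: ¬partial=1−0.71=0.29, small=0.89; AND[max(0, a+b−1)] → w = 0.18

0.18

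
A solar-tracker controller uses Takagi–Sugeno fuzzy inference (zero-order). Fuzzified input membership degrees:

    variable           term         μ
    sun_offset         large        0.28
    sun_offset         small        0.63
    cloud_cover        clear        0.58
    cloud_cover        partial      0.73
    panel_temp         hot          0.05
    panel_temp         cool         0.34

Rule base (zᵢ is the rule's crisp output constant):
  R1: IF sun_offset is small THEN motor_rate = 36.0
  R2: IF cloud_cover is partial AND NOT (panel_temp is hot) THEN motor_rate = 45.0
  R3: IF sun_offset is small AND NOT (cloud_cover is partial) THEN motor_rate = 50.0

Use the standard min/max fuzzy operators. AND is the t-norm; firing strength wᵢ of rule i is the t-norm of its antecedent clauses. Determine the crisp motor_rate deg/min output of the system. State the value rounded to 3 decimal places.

42.350

R1 (z=36.0): small=0.63 → w = 0.63
R2 (z=45.0): partial=0.73, ¬hot=1−0.05=0.95; AND[min(a, b)] → w = 0.73
R3 (z=50.0): small=0.63, ¬partial=1−0.73=0.27; AND[min(a, b)] → w = 0.27
Weighted average = (0.63·36.0 + 0.73·45.0 + 0.27·50.0) / (0.63 + 0.73 + 0.27)
  = 69.0300 / 1.6300 = 42.350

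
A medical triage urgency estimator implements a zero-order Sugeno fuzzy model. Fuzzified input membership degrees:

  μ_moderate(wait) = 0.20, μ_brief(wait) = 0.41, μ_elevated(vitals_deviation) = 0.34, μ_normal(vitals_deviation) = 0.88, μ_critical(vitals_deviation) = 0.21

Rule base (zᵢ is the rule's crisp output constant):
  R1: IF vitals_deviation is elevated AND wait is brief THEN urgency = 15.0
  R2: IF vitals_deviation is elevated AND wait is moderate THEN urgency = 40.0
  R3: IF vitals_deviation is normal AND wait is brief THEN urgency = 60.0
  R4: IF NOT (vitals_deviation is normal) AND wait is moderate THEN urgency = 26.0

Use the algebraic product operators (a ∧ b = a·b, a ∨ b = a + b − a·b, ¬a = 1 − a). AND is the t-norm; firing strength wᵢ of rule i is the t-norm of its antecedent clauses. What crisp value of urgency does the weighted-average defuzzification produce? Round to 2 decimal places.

R1 (z=15.0): elevated=0.34, brief=0.41; AND[a·b] → w = 0.1394
R2 (z=40.0): elevated=0.34, moderate=0.20; AND[a·b] → w = 0.0680
R3 (z=60.0): normal=0.88, brief=0.41; AND[a·b] → w = 0.3608
R4 (z=26.0): ¬normal=1−0.88=0.12, moderate=0.20; AND[a·b] → w = 0.0240
Weighted average = (0.1394·15.0 + 0.0680·40.0 + 0.3608·60.0 + 0.0240·26.0) / (0.1394 + 0.0680 + 0.3608 + 0.0240)
  = 27.0830 / 0.5922 = 45.73

45.73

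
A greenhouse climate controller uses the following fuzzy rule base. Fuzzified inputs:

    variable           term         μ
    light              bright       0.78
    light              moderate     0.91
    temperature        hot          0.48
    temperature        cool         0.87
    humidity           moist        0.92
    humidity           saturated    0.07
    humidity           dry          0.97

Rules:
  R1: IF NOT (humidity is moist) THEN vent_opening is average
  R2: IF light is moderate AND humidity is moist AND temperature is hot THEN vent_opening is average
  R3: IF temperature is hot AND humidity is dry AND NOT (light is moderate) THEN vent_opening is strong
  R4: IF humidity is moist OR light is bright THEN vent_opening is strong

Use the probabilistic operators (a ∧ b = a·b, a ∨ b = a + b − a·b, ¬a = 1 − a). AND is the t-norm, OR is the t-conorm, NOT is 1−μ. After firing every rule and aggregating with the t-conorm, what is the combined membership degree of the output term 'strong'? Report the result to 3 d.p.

R1: ¬moist=1−0.92=0.08 → w = 0.0800
R2: moderate=0.91, moist=0.92, hot=0.48; AND[a·b] → w = 0.4019
R3: hot=0.48, dry=0.97, ¬moderate=1−0.91=0.09; AND[a·b] → w = 0.0419
R4: moist=0.92, bright=0.78; OR[a + b − a·b] → w = 0.9824
Rules with consequent 'strong': {R3, R4} → strengths 0.0419, 0.9824
Aggregate via t-conorm [a + b − a·b]: 0.9831

0.983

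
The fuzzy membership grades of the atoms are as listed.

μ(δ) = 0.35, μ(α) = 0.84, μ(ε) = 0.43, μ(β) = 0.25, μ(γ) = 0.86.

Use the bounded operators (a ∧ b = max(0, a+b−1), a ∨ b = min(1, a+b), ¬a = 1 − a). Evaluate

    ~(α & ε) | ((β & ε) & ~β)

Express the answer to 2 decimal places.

0.73

α & ε = max(0, a+b−1) on (0.84, 0.43) = 0.27
~(α & ε) = 1 − 0.27 = 0.73
β & ε = max(0, a+b−1) on (0.25, 0.43) = 0.00
~β = 1 − 0.25 = 0.75
(β & ε) & ~β = max(0, a+b−1) on (0.00, 0.75) = 0.00
~(α & ε) | ((β & ε) & ~β) = min(1, a+b) on (0.73, 0.00) = 0.73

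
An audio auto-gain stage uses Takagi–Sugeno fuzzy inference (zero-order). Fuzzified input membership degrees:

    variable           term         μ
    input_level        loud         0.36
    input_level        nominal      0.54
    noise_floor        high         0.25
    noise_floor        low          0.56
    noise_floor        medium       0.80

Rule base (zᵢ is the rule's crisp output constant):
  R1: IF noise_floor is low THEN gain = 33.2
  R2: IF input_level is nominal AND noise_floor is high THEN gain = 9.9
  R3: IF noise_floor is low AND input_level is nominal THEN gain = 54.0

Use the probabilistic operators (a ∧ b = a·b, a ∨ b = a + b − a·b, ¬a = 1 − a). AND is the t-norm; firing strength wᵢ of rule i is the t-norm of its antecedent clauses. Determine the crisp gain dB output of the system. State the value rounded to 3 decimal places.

36.353

R1 (z=33.2): low=0.56 → w = 0.5600
R2 (z=9.9): nominal=0.54, high=0.25; AND[a·b] → w = 0.1350
R3 (z=54.0): low=0.56, nominal=0.54; AND[a·b] → w = 0.3024
Weighted average = (0.5600·33.2 + 0.1350·9.9 + 0.3024·54.0) / (0.5600 + 0.1350 + 0.3024)
  = 36.2581 / 0.9974 = 36.353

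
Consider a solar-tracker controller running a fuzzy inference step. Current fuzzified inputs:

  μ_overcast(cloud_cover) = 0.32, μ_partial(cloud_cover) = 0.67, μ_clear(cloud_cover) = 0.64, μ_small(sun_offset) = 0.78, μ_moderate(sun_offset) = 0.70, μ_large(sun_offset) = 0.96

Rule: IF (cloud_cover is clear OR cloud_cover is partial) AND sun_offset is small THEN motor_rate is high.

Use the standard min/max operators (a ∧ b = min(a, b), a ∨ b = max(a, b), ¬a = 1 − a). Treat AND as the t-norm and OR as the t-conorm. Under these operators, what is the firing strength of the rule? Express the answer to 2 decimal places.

0.67

firing strength: (clear=0.64 OR partial=0.67) = 0.67; AND[min(a, b)] with small=0.78 → w = 0.67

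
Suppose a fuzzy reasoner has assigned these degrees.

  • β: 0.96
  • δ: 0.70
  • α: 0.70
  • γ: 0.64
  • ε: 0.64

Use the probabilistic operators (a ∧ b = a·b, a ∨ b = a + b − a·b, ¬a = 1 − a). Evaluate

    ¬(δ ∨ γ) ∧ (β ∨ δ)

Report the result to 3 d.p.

0.107

δ ∨ γ = a + b − a·b on (0.7000, 0.6400) = 0.8920
¬(δ ∨ γ) = 1 − 0.8920 = 0.1080
β ∨ δ = a + b − a·b on (0.9600, 0.7000) = 0.9880
¬(δ ∨ γ) ∧ (β ∨ δ) = a·b on (0.1080, 0.9880) = 0.1067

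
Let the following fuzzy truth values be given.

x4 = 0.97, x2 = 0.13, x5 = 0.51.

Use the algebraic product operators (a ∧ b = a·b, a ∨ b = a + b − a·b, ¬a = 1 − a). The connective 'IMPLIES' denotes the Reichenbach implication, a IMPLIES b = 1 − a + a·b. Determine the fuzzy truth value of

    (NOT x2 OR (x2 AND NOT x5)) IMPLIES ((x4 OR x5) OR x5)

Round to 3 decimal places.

NOT x2 = 1 − 0.1300 = 0.8700
NOT x5 = 1 − 0.5100 = 0.4900
x2 AND NOT x5 = a·b on (0.1300, 0.4900) = 0.0637
NOT x2 OR (x2 AND NOT x5) = a + b − a·b on (0.8700, 0.0637) = 0.8783
x4 OR x5 = a + b − a·b on (0.9700, 0.5100) = 0.9853
(x4 OR x5) OR x5 = a + b − a·b on (0.9853, 0.5100) = 0.9928
(NOT x2 OR (x2 AND NOT x5)) IMPLIES ((x4 OR x5) OR x5)  [Reichenbach: 1 − a + a·b] with a=0.8783, b=0.9928 → 0.9937

0.994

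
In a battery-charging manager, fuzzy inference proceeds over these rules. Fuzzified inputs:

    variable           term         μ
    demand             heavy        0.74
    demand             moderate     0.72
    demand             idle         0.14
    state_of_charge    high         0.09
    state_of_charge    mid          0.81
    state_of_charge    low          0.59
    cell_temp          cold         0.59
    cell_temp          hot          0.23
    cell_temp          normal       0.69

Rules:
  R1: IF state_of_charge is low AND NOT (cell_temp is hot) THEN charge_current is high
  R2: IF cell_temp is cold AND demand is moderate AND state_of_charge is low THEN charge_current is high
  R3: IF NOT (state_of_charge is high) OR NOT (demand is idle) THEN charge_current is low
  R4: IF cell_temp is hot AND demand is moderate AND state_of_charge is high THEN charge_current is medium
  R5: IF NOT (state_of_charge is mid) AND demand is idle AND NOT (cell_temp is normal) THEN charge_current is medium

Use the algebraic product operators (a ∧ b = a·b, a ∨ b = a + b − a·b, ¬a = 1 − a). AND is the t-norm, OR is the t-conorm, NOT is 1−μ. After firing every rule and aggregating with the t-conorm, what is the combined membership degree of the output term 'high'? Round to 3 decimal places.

0.591

R1: low=0.59, ¬hot=1−0.23=0.77; AND[a·b] → w = 0.4543
R2: cold=0.59, moderate=0.72, low=0.59; AND[a·b] → w = 0.2506
R3: ¬high=1−0.09=0.91, ¬idle=1−0.14=0.86; OR[a + b − a·b] → w = 0.9874
R4: hot=0.23, moderate=0.72, high=0.09; AND[a·b] → w = 0.0149
R5: ¬mid=1−0.81=0.19, idle=0.14, ¬normal=1−0.69=0.31; AND[a·b] → w = 0.0082
Rules with consequent 'high': {R1, R2} → strengths 0.4543, 0.2506
Aggregate via t-conorm [a + b − a·b]: 0.5911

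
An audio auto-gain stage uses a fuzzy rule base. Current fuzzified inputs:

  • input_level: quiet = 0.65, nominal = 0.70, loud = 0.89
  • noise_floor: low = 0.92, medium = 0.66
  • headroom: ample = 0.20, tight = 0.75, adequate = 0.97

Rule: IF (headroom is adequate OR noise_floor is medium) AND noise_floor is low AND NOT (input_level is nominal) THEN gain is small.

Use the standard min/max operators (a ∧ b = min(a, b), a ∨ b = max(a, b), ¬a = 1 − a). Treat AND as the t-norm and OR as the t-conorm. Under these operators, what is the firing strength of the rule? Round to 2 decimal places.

0.30

firing strength: (adequate=0.97 OR medium=0.66) = 0.97; AND[min(a, b)] with low=0.92, ¬nominal=1−0.70=0.30 → w = 0.30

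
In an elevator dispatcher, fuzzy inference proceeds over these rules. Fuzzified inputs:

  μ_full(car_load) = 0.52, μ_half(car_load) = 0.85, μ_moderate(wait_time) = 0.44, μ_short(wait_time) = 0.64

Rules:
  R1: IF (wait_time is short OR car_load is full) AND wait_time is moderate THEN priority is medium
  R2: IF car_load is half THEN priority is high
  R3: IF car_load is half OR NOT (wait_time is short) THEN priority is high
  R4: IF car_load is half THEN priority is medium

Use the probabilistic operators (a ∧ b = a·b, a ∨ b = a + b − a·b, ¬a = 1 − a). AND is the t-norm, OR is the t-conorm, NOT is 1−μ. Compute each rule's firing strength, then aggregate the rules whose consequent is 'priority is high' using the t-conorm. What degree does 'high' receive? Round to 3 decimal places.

0.986

R1: (short=0.64 OR full=0.52) = 0.8272; AND[a·b] with moderate=0.44 → w = 0.3640
R2: half=0.85 → w = 0.8500
R3: half=0.85, ¬short=1−0.64=0.36; OR[a + b − a·b] → w = 0.9040
R4: half=0.85 → w = 0.8500
Rules with consequent 'high': {R2, R3} → strengths 0.8500, 0.9040
Aggregate via t-conorm [a + b − a·b]: 0.9856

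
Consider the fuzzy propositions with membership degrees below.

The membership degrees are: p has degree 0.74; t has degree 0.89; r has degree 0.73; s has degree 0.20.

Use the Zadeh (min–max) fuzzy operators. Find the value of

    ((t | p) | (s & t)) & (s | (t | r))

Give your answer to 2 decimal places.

t | p = max(a, b) on (0.89, 0.74) = 0.89
s & t = min(a, b) on (0.20, 0.89) = 0.20
(t | p) | (s & t) = max(a, b) on (0.89, 0.20) = 0.89
t | r = max(a, b) on (0.89, 0.73) = 0.89
s | (t | r) = max(a, b) on (0.20, 0.89) = 0.89
((t | p) | (s & t)) & (s | (t | r)) = min(a, b) on (0.89, 0.89) = 0.89

0.89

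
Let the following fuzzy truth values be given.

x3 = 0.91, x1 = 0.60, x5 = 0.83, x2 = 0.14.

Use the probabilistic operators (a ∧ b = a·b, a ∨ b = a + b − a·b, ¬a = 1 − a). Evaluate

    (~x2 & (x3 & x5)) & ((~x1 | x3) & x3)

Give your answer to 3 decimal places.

~x2 = 1 − 0.1400 = 0.8600
x3 & x5 = a·b on (0.9100, 0.8300) = 0.7553
~x2 & (x3 & x5) = a·b on (0.8600, 0.7553) = 0.6496
~x1 = 1 − 0.6000 = 0.4000
~x1 | x3 = a + b − a·b on (0.4000, 0.9100) = 0.9460
(~x1 | x3) & x3 = a·b on (0.9460, 0.9100) = 0.8609
(~x2 & (x3 & x5)) & ((~x1 | x3) & x3) = a·b on (0.6496, 0.8609) = 0.5592

0.559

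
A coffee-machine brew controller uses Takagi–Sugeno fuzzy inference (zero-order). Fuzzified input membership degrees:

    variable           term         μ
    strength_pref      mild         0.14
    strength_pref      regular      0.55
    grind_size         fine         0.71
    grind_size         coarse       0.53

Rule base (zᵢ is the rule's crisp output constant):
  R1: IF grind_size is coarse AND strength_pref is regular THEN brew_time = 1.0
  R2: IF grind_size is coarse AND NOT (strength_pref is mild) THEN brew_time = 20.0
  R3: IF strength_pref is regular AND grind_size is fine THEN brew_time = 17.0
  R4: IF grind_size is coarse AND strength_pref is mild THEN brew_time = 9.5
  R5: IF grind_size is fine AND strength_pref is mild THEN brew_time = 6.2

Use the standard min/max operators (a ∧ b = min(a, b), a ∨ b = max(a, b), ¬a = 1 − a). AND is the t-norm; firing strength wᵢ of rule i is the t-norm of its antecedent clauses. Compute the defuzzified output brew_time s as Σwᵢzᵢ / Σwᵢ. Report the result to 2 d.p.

R1 (z=1.0): coarse=0.53, regular=0.55; AND[min(a, b)] → w = 0.53
R2 (z=20.0): coarse=0.53, ¬mild=1−0.14=0.86; AND[min(a, b)] → w = 0.53
R3 (z=17.0): regular=0.55, fine=0.71; AND[min(a, b)] → w = 0.55
R4 (z=9.5): coarse=0.53, mild=0.14; AND[min(a, b)] → w = 0.14
R5 (z=6.2): fine=0.71, mild=0.14; AND[min(a, b)] → w = 0.14
Weighted average = (0.53·1.0 + 0.53·20.0 + 0.55·17.0 + 0.14·9.5 + 0.14·6.2) / (0.53 + 0.53 + 0.55 + 0.14 + 0.14)
  = 22.6780 / 1.8900 = 12.00

12.00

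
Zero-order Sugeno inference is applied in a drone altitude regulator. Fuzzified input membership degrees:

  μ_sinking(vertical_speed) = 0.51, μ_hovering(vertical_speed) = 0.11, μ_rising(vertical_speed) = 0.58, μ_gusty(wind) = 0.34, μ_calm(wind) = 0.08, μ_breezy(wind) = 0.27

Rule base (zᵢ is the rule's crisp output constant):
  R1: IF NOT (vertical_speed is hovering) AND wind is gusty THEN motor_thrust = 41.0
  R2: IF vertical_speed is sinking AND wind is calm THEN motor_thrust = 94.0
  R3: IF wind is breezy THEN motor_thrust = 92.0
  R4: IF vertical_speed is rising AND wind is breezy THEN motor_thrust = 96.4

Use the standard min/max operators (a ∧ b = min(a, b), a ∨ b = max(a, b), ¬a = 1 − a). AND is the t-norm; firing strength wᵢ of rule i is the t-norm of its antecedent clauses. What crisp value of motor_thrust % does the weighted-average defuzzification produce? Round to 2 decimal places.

R1 (z=41.0): ¬hovering=1−0.11=0.89, gusty=0.34; AND[min(a, b)] → w = 0.34
R2 (z=94.0): sinking=0.51, calm=0.08; AND[min(a, b)] → w = 0.08
R3 (z=92.0): breezy=0.27 → w = 0.27
R4 (z=96.4): rising=0.58, breezy=0.27; AND[min(a, b)] → w = 0.27
Weighted average = (0.34·41.0 + 0.08·94.0 + 0.27·92.0 + 0.27·96.4) / (0.34 + 0.08 + 0.27 + 0.27)
  = 72.3280 / 0.9600 = 75.34

75.34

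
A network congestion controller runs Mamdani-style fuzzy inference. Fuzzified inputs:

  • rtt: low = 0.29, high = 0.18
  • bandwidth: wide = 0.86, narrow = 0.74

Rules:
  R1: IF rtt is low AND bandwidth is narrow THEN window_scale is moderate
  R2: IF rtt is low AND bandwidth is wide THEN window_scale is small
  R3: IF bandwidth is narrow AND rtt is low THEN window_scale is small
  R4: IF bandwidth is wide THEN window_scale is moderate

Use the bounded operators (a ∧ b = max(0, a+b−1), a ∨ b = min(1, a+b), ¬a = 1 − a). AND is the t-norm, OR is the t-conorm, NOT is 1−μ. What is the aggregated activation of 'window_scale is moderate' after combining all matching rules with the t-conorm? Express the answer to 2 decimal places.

0.89

R1: low=0.29, narrow=0.74; AND[max(0, a+b−1)] → w = 0.03
R2: low=0.29, wide=0.86; AND[max(0, a+b−1)] → w = 0.15
R3: narrow=0.74, low=0.29; AND[max(0, a+b−1)] → w = 0.03
R4: wide=0.86 → w = 0.86
Rules with consequent 'moderate': {R1, R4} → strengths 0.03, 0.86
Aggregate via t-conorm [min(1, a+b)]: 0.89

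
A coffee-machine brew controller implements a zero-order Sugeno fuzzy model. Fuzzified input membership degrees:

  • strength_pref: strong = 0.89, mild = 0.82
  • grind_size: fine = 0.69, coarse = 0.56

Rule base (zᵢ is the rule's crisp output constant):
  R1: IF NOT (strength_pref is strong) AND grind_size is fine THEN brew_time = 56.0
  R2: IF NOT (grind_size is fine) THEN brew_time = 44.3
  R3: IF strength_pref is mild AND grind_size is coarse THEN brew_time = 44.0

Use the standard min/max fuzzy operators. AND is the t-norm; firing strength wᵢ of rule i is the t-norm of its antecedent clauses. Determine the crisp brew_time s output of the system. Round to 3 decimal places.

45.442

R1 (z=56.0): ¬strong=1−0.89=0.11, fine=0.69; AND[min(a, b)] → w = 0.11
R2 (z=44.3): ¬fine=1−0.69=0.31 → w = 0.31
R3 (z=44.0): mild=0.82, coarse=0.56; AND[min(a, b)] → w = 0.56
Weighted average = (0.11·56.0 + 0.31·44.3 + 0.56·44.0) / (0.11 + 0.31 + 0.56)
  = 44.5330 / 0.9800 = 45.442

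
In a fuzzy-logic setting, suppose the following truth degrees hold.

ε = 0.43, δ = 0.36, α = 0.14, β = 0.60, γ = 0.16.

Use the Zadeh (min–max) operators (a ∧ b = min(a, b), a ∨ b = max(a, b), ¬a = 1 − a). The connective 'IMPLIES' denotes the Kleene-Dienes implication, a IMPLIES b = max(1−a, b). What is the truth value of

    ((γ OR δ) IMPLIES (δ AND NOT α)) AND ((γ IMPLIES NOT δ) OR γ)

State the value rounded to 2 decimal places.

γ OR δ = max(a, b) on (0.16, 0.36) = 0.36
NOT α = 1 − 0.14 = 0.86
δ AND NOT α = min(a, b) on (0.36, 0.86) = 0.36
(γ OR δ) IMPLIES (δ AND NOT α)  [Kleene-Dienes: max(1−a, b)] with a=0.36, b=0.36 → 0.64
NOT δ = 1 − 0.36 = 0.64
γ IMPLIES NOT δ  [Kleene-Dienes: max(1−a, b)] with a=0.16, b=0.64 → 0.84
(γ IMPLIES NOT δ) OR γ = max(a, b) on (0.84, 0.16) = 0.84
((γ OR δ) IMPLIES (δ AND NOT α)) AND ((γ IMPLIES NOT δ) OR γ) = min(a, b) on (0.64, 0.84) = 0.64

0.64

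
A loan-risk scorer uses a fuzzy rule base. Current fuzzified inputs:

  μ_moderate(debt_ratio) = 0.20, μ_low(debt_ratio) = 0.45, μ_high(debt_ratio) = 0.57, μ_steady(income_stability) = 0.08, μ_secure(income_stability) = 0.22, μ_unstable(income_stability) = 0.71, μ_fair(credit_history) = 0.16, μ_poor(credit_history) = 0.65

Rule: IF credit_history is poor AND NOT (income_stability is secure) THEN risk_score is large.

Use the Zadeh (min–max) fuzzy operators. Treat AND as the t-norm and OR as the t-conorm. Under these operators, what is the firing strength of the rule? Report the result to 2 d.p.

firing strength: poor=0.65, ¬secure=1−0.22=0.78; AND[min(a, b)] → w = 0.65

0.65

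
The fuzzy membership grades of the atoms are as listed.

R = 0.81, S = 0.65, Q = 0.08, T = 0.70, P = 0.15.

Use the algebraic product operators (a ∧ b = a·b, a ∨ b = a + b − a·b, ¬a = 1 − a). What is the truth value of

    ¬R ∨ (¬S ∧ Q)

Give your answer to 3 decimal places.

¬R = 1 − 0.8100 = 0.1900
¬S = 1 − 0.6500 = 0.3500
¬S ∧ Q = a·b on (0.3500, 0.0800) = 0.0280
¬R ∨ (¬S ∧ Q) = a + b − a·b on (0.1900, 0.0280) = 0.2127

0.213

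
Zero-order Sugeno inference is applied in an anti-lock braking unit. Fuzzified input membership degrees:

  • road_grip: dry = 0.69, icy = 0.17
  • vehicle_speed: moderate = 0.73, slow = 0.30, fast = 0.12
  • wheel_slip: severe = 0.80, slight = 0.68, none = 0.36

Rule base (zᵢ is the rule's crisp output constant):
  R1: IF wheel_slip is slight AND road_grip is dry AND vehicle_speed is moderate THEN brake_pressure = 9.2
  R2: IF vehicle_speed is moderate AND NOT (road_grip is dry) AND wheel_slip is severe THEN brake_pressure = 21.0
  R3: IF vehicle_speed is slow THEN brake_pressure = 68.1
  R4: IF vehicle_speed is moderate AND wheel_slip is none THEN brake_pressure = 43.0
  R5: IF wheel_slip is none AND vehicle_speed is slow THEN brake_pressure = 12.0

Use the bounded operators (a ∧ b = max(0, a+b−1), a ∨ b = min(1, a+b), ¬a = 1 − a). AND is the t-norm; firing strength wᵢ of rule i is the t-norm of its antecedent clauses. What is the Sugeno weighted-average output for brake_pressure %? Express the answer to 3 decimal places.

R1 (z=9.2): slight=0.68, dry=0.69, moderate=0.73; AND[max(0, a+b−1)] → w = 0.10
R2 (z=21.0): moderate=0.73, ¬dry=1−0.69=0.31, severe=0.80; AND[max(0, a+b−1)] → w = 0.00
R3 (z=68.1): slow=0.30 → w = 0.30
R4 (z=43.0): moderate=0.73, none=0.36; AND[max(0, a+b−1)] → w = 0.09
R5 (z=12.0): none=0.36, slow=0.30; AND[max(0, a+b−1)] → w = 0.00
Weighted average = (0.10·9.2 + 0.00·21.0 + 0.30·68.1 + 0.09·43.0 + 0.00·12.0) / (0.10 + 0.00 + 0.30 + 0.09 + 0.00)
  = 25.2200 / 0.4900 = 51.469

51.469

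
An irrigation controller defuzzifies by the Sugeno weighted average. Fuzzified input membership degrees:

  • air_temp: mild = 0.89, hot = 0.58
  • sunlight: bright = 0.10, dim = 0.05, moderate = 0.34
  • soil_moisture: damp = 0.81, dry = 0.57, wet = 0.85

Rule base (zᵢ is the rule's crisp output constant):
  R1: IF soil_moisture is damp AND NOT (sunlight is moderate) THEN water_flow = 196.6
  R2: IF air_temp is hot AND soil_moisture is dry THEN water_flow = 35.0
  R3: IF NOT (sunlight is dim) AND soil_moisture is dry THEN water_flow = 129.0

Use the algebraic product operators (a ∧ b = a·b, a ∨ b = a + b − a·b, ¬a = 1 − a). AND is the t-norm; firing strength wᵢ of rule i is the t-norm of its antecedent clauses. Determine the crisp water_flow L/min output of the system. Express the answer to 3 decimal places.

R1 (z=196.6): damp=0.81, ¬moderate=1−0.34=0.66; AND[a·b] → w = 0.5346
R2 (z=35.0): hot=0.58, dry=0.57; AND[a·b] → w = 0.3306
R3 (z=129.0): ¬dim=1−0.05=0.95, dry=0.57; AND[a·b] → w = 0.5415
Weighted average = (0.5346·196.6 + 0.3306·35.0 + 0.5415·129.0) / (0.5346 + 0.3306 + 0.5415)
  = 186.5269 / 1.4067 = 132.599

132.599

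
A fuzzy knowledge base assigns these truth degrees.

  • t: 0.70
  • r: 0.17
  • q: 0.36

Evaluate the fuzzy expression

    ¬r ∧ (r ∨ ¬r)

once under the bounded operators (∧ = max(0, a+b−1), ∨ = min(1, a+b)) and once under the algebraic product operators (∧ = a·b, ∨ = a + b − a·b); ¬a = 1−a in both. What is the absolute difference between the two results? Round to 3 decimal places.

Under bounded:
  ¬r = 1 − 0.17 = 0.83
  ¬r = 1 − 0.17 = 0.83
  r ∨ ¬r = min(1, a+b) on (0.17, 0.83) = 1.00
  ¬r ∧ (r ∨ ¬r) = max(0, a+b−1) on (0.83, 1.00) = 0.83
  → value = 0.8300
Under algebraic product:
  ¬r = 1 − 0.1700 = 0.8300
  ¬r = 1 − 0.1700 = 0.8300
  r ∨ ¬r = a + b − a·b on (0.1700, 0.8300) = 0.8589
  ¬r ∧ (r ∨ ¬r) = a·b on (0.8300, 0.8589) = 0.7129
  → value = 0.7129
|0.8300 − 0.7129| = 0.117

0.117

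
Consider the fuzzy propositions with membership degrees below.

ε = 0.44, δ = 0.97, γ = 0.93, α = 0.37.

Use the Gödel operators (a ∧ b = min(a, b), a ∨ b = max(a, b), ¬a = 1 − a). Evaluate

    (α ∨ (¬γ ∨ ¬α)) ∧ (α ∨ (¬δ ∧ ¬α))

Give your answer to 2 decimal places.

¬γ = 1 − 0.93 = 0.07
¬α = 1 − 0.37 = 0.63
¬γ ∨ ¬α = max(a, b) on (0.07, 0.63) = 0.63
α ∨ (¬γ ∨ ¬α) = max(a, b) on (0.37, 0.63) = 0.63
¬δ = 1 − 0.97 = 0.03
¬α = 1 − 0.37 = 0.63
¬δ ∧ ¬α = min(a, b) on (0.03, 0.63) = 0.03
α ∨ (¬δ ∧ ¬α) = max(a, b) on (0.37, 0.03) = 0.37
(α ∨ (¬γ ∨ ¬α)) ∧ (α ∨ (¬δ ∧ ¬α)) = min(a, b) on (0.63, 0.37) = 0.37

0.37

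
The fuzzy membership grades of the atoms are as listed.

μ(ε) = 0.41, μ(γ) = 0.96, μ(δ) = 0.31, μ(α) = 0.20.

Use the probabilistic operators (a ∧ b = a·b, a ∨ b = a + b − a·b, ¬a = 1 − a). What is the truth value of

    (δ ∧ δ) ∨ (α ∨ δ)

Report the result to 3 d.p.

δ ∧ δ = a·b on (0.3100, 0.3100) = 0.0961
α ∨ δ = a + b − a·b on (0.2000, 0.3100) = 0.4480
(δ ∧ δ) ∨ (α ∨ δ) = a + b − a·b on (0.0961, 0.4480) = 0.5010

0.501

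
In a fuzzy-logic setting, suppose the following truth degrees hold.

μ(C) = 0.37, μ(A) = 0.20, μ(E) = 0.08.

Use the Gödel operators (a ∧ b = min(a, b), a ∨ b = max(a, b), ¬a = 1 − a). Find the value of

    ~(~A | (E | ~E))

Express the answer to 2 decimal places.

~A = 1 − 0.20 = 0.80
~E = 1 − 0.08 = 0.92
E | ~E = max(a, b) on (0.08, 0.92) = 0.92
~A | (E | ~E) = max(a, b) on (0.80, 0.92) = 0.92
~(~A | (E | ~E)) = 1 − 0.92 = 0.08

0.08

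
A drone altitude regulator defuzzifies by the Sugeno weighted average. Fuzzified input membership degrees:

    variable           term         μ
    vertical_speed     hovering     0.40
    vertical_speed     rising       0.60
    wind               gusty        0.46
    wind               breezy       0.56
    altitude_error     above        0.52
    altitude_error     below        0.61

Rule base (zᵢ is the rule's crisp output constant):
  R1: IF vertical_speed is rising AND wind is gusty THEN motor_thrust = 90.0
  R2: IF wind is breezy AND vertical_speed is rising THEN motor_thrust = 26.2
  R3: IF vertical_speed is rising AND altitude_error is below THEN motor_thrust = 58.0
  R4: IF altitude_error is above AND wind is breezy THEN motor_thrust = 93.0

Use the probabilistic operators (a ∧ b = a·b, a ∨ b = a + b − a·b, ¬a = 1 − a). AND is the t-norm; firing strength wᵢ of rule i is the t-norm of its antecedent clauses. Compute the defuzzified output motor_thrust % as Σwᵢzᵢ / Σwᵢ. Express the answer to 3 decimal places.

R1 (z=90.0): rising=0.60, gusty=0.46; AND[a·b] → w = 0.2760
R2 (z=26.2): breezy=0.56, rising=0.60; AND[a·b] → w = 0.3360
R3 (z=58.0): rising=0.60, below=0.61; AND[a·b] → w = 0.3660
R4 (z=93.0): above=0.52, breezy=0.56; AND[a·b] → w = 0.2912
Weighted average = (0.2760·90.0 + 0.3360·26.2 + 0.3660·58.0 + 0.2912·93.0) / (0.2760 + 0.3360 + 0.3660 + 0.2912)
  = 81.9528 / 1.2692 = 64.570

64.570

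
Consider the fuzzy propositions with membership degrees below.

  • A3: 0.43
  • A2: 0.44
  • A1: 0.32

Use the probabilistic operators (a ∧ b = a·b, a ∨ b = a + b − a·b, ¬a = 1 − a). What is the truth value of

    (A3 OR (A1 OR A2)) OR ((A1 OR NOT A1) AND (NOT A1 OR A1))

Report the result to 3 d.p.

A1 OR A2 = a + b − a·b on (0.3200, 0.4400) = 0.6192
A3 OR (A1 OR A2) = a + b − a·b on (0.4300, 0.6192) = 0.7829
NOT A1 = 1 − 0.3200 = 0.6800
A1 OR NOT A1 = a + b − a·b on (0.3200, 0.6800) = 0.7824
NOT A1 = 1 − 0.3200 = 0.6800
NOT A1 OR A1 = a + b − a·b on (0.6800, 0.3200) = 0.7824
(A1 OR NOT A1) AND (NOT A1 OR A1) = a·b on (0.7824, 0.7824) = 0.6121
(A3 OR (A1 OR A2)) OR ((A1 OR NOT A1) AND (NOT A1 OR A1)) = a + b − a·b on (0.7829, 0.6121) = 0.9158

0.916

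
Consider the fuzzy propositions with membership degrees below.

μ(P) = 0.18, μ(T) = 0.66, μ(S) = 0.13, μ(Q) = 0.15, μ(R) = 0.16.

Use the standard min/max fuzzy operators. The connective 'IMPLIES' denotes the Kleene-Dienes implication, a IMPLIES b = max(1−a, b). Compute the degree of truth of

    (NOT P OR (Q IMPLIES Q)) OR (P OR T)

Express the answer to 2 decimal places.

NOT P = 1 − 0.18 = 0.82
Q IMPLIES Q  [Kleene-Dienes: max(1−a, b)] with a=0.15, b=0.15 → 0.85
NOT P OR (Q IMPLIES Q) = max(a, b) on (0.82, 0.85) = 0.85
P OR T = max(a, b) on (0.18, 0.66) = 0.66
(NOT P OR (Q IMPLIES Q)) OR (P OR T) = max(a, b) on (0.85, 0.66) = 0.85

0.85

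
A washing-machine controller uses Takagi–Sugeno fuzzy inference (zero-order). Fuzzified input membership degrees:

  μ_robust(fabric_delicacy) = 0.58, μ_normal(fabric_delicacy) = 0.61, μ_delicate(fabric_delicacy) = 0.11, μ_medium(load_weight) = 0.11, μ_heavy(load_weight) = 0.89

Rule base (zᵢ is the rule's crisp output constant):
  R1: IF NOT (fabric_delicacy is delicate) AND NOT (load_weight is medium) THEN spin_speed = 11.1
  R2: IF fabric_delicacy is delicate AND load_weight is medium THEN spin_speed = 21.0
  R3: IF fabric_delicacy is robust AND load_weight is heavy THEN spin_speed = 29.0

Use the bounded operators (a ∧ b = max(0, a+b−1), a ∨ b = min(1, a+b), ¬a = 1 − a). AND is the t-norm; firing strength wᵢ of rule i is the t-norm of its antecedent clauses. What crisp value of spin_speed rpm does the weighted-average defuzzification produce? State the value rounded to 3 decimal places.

17.830

R1 (z=11.1): ¬delicate=1−0.11=0.89, ¬medium=1−0.11=0.89; AND[max(0, a+b−1)] → w = 0.78
R2 (z=21.0): delicate=0.11, medium=0.11; AND[max(0, a+b−1)] → w = 0.00
R3 (z=29.0): robust=0.58, heavy=0.89; AND[max(0, a+b−1)] → w = 0.47
Weighted average = (0.78·11.1 + 0.00·21.0 + 0.47·29.0) / (0.78 + 0.00 + 0.47)
  = 22.2880 / 1.2500 = 17.830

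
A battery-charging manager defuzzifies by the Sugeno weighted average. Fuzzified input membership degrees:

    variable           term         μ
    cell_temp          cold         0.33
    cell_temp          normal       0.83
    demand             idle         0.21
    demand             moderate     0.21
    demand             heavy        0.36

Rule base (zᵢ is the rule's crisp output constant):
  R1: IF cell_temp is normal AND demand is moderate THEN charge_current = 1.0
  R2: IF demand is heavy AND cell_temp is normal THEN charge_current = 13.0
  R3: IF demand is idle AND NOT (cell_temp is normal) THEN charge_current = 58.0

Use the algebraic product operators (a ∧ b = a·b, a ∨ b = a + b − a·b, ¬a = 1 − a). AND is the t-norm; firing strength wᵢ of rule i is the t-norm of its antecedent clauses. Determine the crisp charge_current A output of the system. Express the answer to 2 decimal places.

12.05

R1 (z=1.0): normal=0.83, moderate=0.21; AND[a·b] → w = 0.1743
R2 (z=13.0): heavy=0.36, normal=0.83; AND[a·b] → w = 0.2988
R3 (z=58.0): idle=0.21, ¬normal=1−0.83=0.17; AND[a·b] → w = 0.0357
Weighted average = (0.1743·1.0 + 0.2988·13.0 + 0.0357·58.0) / (0.1743 + 0.2988 + 0.0357)
  = 6.1293 / 0.5088 = 12.05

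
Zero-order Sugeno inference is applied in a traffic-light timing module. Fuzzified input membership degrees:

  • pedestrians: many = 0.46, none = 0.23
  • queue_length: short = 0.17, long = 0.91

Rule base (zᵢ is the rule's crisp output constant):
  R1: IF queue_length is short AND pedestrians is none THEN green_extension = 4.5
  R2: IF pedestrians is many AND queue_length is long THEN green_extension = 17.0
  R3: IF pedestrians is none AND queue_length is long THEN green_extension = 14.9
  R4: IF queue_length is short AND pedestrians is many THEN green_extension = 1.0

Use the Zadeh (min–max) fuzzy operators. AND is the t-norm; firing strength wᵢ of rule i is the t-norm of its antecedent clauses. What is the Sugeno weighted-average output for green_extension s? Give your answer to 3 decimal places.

R1 (z=4.5): short=0.17, none=0.23; AND[min(a, b)] → w = 0.17
R2 (z=17.0): many=0.46, long=0.91; AND[min(a, b)] → w = 0.46
R3 (z=14.9): none=0.23, long=0.91; AND[min(a, b)] → w = 0.23
R4 (z=1.0): short=0.17, many=0.46; AND[min(a, b)] → w = 0.17
Weighted average = (0.17·4.5 + 0.46·17.0 + 0.23·14.9 + 0.17·1.0) / (0.17 + 0.46 + 0.23 + 0.17)
  = 12.1820 / 1.0300 = 11.827

11.827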